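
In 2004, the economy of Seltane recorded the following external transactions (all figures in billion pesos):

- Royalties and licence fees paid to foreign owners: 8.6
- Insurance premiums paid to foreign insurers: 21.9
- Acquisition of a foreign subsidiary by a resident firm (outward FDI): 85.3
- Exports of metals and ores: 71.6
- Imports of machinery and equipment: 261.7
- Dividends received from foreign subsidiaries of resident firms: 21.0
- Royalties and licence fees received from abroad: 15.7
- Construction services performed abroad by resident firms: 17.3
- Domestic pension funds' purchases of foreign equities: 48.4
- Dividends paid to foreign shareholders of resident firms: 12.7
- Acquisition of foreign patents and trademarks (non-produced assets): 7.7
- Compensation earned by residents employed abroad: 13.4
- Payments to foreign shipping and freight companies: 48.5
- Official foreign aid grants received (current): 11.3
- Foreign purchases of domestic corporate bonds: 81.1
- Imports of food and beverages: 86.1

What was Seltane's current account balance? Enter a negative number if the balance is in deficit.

Goods: -86.1 - 261.7 + 71.6 = -276.2
Services: 17.3 + 15.7 - 21.9 - 8.6 - 48.5 = -46.0
Primary income: 13.4 + 21.0 - 12.7 = 21.7
Secondary income: 11.3
Current account = (-276.2) + (-46.0) + 21.7 + 11.3 = -289.2
(Excluded from the current account — financial account: acquisition of a foreign subsidiary by a resident firm (outward FDI) 85.3, domestic pension funds' purchases of foreign equities 48.4, foreign purchases of domestic corporate bonds 81.1; capital account: acquisition of foreign patents and trademarks (non-produced assets) 7.7.)

-289.2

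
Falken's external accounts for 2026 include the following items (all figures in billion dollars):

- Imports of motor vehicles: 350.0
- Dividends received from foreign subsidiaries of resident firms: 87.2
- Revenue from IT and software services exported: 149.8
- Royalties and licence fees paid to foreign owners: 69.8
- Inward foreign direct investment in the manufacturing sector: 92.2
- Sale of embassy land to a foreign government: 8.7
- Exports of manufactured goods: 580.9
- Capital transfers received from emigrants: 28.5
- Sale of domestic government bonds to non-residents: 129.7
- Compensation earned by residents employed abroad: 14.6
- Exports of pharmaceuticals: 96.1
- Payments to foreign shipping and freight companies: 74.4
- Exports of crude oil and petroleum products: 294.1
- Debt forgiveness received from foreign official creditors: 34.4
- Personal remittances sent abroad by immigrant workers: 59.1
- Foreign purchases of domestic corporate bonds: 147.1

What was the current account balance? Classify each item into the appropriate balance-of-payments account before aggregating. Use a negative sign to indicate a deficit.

669.4

Goods: 580.9 - 350.0 + 294.1 + 96.1 = 621.1
Services: 149.8 - 69.8 - 74.4 = 5.6
Primary income: 14.6 + 87.2 = 101.8
Secondary income: -59.1
Current account = 621.1 + 5.6 + 101.8 + (-59.1) = 669.4
(Excluded from the current account — financial account: inward foreign direct investment in the manufacturing sector 92.2, sale of domestic government bonds to non-residents 129.7, foreign purchases of domestic corporate bonds 147.1; capital account: sale of embassy land to a foreign government 8.7, capital transfers received from emigrants 28.5, debt forgiveness received from foreign official creditors 34.4.)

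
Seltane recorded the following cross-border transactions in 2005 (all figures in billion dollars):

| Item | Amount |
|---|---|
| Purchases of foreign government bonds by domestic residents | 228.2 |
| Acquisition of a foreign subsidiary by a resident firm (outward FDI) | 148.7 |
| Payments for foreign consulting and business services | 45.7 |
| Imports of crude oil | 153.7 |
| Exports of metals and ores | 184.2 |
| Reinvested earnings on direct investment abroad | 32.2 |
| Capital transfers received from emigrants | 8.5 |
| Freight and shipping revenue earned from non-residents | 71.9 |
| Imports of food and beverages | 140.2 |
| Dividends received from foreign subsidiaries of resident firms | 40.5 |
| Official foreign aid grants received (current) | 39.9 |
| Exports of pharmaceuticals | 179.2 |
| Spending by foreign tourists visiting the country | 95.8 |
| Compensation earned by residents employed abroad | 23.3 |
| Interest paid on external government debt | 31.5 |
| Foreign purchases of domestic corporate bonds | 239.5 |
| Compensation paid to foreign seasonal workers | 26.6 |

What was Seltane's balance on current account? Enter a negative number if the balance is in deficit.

269.3

Goods: 184.2 - 140.2 + 179.2 - 153.7 = 69.5
Services: 71.9 - 45.7 + 95.8 = 122.0
Primary income: 32.2 + 40.5 + 23.3 - 26.6 - 31.5 = 37.9
Secondary income: 39.9
Current account = 69.5 + 122.0 + 37.9 + 39.9 = 269.3
(Excluded from the current account — financial account: purchases of foreign government bonds by domestic residents 228.2, acquisition of a foreign subsidiary by a resident firm (outward FDI) 148.7, foreign purchases of domestic corporate bonds 239.5; capital account: capital transfers received from emigrants 8.5.)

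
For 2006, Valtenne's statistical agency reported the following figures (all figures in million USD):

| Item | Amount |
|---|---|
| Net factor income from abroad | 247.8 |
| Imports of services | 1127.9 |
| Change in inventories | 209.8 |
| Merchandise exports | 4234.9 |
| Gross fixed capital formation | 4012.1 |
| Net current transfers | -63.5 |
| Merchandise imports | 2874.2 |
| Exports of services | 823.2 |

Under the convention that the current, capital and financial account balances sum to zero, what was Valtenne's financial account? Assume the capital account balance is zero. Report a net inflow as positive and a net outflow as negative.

Goods balance = 4234.9 - 2874.2 = 1360.7
Services balance = 823.2 - 1127.9 = -304.7
Trade balance (goods + services) = 1360.7 + (-304.7) = 1056.0
Net primary income = 247.8
Net secondary income = -63.5
Current account = 1056.0 + 247.8 + (-63.5) = 1240.3
Financial account = -(1240.3) = -1240.3

-1240.3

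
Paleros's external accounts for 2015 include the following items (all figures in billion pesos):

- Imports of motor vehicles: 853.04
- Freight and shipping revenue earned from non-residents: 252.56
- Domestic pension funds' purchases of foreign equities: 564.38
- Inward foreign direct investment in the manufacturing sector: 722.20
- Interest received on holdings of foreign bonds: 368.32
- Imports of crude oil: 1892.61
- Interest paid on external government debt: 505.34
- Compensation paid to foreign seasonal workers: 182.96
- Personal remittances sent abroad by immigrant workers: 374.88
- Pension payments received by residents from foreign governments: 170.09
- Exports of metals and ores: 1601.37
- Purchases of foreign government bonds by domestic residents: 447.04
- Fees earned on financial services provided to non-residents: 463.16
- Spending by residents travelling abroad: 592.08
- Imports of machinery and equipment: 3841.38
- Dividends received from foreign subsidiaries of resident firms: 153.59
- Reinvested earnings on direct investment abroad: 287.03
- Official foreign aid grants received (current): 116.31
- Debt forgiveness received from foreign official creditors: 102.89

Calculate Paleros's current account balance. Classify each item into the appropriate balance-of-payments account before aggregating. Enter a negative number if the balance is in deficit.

-4829.86

Goods: 1601.37 - 1892.61 - 853.04 - 3841.38 = -4985.66
Services: 252.56 + 463.16 - 592.08 = 123.64
Primary income: -505.34 + 368.32 + 153.59 - 182.96 + 287.03 = 120.64
Secondary income: 170.09 + 116.31 - 374.88 = -88.48
Current account = (-4985.66) + 123.64 + 120.64 + (-88.48) = -4829.86
(Excluded from the current account — financial account: domestic pension funds' purchases of foreign equities 564.38, inward foreign direct investment in the manufacturing sector 722.20, purchases of foreign government bonds by domestic residents 447.04; capital account: debt forgiveness received from foreign official creditors 102.89.)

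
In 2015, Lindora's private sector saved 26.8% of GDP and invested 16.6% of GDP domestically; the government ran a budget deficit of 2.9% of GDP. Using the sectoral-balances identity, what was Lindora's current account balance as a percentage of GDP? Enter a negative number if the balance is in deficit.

7.3

By the sectoral-balances identity, CA = (S_private - I) + (T - G).
Private balance = 26.8 - 16.6 = 10.2
Government balance (T - G) = -2.9
CA = 10.2 + (-2.9) = 7.3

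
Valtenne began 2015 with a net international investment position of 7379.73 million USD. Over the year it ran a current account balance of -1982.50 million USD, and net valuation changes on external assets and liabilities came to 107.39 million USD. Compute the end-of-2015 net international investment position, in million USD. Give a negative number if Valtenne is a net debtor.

5504.62

Change in NIIP = current account + net valuation change = -1982.50 + 107.39 = -1875.11
End-of-year NIIP = 7379.73 + (-1875.11) = 5504.62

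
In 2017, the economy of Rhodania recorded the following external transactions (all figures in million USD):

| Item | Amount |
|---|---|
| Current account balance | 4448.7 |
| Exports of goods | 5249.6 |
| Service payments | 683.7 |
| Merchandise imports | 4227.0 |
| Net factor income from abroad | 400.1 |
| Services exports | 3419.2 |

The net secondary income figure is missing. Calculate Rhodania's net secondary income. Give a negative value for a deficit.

290.5

Current account = goods balance + services balance + net primary income + net secondary income
Sum of the known components = 4158.2
Net secondary income = CA - (known components) = 4448.7 - 4158.2 = 290.5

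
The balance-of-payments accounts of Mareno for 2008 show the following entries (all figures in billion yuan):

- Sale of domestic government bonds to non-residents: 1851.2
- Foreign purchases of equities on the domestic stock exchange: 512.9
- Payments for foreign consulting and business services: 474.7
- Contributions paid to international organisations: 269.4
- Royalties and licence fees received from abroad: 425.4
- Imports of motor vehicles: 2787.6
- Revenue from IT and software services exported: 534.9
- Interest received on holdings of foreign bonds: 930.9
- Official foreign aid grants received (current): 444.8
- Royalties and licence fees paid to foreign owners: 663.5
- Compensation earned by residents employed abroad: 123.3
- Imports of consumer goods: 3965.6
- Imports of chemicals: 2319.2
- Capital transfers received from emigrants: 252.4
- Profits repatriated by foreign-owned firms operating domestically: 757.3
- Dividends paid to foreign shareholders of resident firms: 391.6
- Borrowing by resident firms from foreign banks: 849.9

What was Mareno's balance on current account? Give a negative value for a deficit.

Goods: -3965.6 - 2787.6 - 2319.2 = -9072.4
Services: 534.9 + 425.4 - 474.7 - 663.5 = -177.9
Primary income: 930.9 - 757.3 - 391.6 + 123.3 = -94.7
Secondary income: -269.4 + 444.8 = 175.4
Current account = (-9072.4) + (-177.9) + (-94.7) + 175.4 = -9169.6
(Excluded from the current account — financial account: sale of domestic government bonds to non-residents 1851.2, foreign purchases of equities on the domestic stock exchange 512.9, borrowing by resident firms from foreign banks 849.9; capital account: capital transfers received from emigrants 252.4.)

-9169.6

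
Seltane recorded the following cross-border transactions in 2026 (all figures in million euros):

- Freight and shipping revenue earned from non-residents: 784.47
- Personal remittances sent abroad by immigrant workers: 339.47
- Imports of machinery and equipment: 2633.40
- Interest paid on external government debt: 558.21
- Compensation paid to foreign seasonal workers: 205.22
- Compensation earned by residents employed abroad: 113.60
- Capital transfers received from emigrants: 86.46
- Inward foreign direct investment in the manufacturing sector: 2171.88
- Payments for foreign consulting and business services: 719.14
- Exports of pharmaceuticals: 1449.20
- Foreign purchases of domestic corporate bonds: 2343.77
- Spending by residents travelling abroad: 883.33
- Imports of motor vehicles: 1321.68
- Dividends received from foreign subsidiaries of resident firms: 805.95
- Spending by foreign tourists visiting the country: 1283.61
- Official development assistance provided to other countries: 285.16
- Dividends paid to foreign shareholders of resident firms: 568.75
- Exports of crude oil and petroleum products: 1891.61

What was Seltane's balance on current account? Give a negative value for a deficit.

Goods: 1891.61 - 2633.40 + 1449.20 - 1321.68 = -614.27
Services: 1283.61 - 719.14 - 883.33 + 784.47 = 465.61
Primary income: 113.60 - 558.21 - 568.75 + 805.95 - 205.22 = -412.63
Secondary income: -285.16 - 339.47 = -624.63
Current account = (-614.27) + 465.61 + (-412.63) + (-624.63) = -1185.92
(Excluded from the current account — capital account: capital transfers received from emigrants 86.46; financial account: inward foreign direct investment in the manufacturing sector 2171.88, foreign purchases of domestic corporate bonds 2343.77.)

-1185.92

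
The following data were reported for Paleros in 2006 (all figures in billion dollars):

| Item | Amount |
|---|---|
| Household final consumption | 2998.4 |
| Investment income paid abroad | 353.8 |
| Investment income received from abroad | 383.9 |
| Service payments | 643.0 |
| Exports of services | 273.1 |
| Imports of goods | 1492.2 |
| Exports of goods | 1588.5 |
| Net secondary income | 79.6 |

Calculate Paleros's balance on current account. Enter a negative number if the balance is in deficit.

-163.9

Goods balance = 1588.5 - 1492.2 = 96.3
Services balance = 273.1 - 643.0 = -369.9
Trade balance (goods + services) = 96.3 + (-369.9) = -273.6
Net primary income = 383.9 - 353.8 = 30.1
Net secondary income = 79.6
Current account = -273.6 + 30.1 + 79.6 = -163.9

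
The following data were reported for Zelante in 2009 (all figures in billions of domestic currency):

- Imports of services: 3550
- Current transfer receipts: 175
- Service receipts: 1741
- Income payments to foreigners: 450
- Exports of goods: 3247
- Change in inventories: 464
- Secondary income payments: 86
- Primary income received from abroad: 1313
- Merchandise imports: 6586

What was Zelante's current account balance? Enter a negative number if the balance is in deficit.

-4196

Goods balance = 3247 - 6586 = -3339
Services balance = 1741 - 3550 = -1809
Trade balance (goods + services) = -3339 + (-1809) = -5148
Net primary income = 1313 - 450 = 863
Net secondary income = 175 - 86 = 89
Current account = -5148 + 863 + 89 = -4196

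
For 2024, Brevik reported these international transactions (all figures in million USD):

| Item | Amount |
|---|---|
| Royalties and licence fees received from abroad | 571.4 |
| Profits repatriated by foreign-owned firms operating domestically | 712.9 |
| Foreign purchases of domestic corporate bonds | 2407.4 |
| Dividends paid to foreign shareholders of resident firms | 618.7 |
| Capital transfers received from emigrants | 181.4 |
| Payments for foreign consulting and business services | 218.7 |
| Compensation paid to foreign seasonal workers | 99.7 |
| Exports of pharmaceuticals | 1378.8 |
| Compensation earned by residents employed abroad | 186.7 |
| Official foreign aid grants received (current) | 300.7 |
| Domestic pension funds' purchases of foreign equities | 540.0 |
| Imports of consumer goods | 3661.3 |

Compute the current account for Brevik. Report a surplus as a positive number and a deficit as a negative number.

Goods: 1378.8 - 3661.3 = -2282.5
Services: 571.4 - 218.7 = 352.7
Primary income: -99.7 + 186.7 - 712.9 - 618.7 = -1244.6
Secondary income: 300.7
Current account = (-2282.5) + 352.7 + (-1244.6) + 300.7 = -2873.7
(Excluded from the current account — financial account: foreign purchases of domestic corporate bonds 2407.4, domestic pension funds' purchases of foreign equities 540.0; capital account: capital transfers received from emigrants 181.4.)

-2873.7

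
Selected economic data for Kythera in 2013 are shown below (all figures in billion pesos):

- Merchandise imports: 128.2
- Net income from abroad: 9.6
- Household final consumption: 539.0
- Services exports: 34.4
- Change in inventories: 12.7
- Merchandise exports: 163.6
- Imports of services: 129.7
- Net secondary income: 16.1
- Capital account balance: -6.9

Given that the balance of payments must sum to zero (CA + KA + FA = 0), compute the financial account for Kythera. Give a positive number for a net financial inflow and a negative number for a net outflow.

41.1

Goods balance = 163.6 - 128.2 = 35.4
Services balance = 34.4 - 129.7 = -95.3
Trade balance (goods + services) = 35.4 + (-95.3) = -59.9
Net primary income = 9.6
Net secondary income = 16.1
Current account = -59.9 + 9.6 + 16.1 = -34.2
Financial account = -(-34.2 + (-6.9)) = 41.1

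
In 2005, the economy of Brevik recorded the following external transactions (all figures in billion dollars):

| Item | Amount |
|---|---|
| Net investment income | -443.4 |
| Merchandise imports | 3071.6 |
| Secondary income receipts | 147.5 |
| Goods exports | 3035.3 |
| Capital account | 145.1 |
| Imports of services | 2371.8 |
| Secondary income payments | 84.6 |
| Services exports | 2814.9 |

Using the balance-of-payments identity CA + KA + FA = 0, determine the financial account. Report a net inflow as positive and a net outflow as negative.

Goods balance = 3035.3 - 3071.6 = -36.3
Services balance = 2814.9 - 2371.8 = 443.1
Trade balance (goods + services) = -36.3 + 443.1 = 406.8
Net primary income = -443.4
Net secondary income = 147.5 - 84.6 = 62.9
Current account = 406.8 + (-443.4) + 62.9 = 26.3
Financial account = -(26.3 + 145.1) = -171.4

-171.4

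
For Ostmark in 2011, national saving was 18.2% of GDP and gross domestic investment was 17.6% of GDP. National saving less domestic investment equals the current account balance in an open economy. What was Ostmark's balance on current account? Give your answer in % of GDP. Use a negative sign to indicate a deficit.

S - I = CA (net lending to the rest of the world).
CA = S - I = 18.2 - 17.6 = 0.6

0.6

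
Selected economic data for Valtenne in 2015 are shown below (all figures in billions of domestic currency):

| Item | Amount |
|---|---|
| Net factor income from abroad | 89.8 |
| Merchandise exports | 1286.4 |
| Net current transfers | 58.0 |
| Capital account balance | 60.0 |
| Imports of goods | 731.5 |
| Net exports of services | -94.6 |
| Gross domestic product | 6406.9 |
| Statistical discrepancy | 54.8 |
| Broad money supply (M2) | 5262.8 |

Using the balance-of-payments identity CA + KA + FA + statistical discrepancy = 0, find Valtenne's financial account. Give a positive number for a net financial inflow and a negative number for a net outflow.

-722.9

Goods balance = 1286.4 - 731.5 = 554.9
Services balance = -94.6
Trade balance (goods + services) = 554.9 + (-94.6) = 460.3
Net primary income = 89.8
Net secondary income = 58.0
Current account = 460.3 + 89.8 + 58.0 = 608.1
Financial account = -(608.1 + 60.0 + 54.8) = -722.9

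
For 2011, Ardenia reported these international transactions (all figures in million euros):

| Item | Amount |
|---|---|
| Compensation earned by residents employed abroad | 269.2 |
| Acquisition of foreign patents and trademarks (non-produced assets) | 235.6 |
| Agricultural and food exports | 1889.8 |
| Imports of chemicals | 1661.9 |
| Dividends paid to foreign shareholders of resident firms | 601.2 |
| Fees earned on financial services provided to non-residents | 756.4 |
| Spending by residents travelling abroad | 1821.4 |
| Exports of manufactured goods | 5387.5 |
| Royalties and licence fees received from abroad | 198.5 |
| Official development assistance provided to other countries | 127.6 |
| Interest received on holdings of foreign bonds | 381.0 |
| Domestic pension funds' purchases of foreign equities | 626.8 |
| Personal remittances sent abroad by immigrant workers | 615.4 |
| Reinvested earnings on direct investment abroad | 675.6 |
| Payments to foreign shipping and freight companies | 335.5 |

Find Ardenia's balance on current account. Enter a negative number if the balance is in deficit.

4395.0

Goods: 1889.8 - 1661.9 + 5387.5 = 5615.4
Services: -335.5 + 756.4 + 198.5 - 1821.4 = -1202.0
Primary income: -601.2 + 675.6 + 269.2 + 381.0 = 724.6
Secondary income: -127.6 - 615.4 = -743.0
Current account = 5615.4 + (-1202.0) + 724.6 + (-743.0) = 4395.0
(Excluded from the current account — capital account: acquisition of foreign patents and trademarks (non-produced assets) 235.6; financial account: domestic pension funds' purchases of foreign equities 626.8.)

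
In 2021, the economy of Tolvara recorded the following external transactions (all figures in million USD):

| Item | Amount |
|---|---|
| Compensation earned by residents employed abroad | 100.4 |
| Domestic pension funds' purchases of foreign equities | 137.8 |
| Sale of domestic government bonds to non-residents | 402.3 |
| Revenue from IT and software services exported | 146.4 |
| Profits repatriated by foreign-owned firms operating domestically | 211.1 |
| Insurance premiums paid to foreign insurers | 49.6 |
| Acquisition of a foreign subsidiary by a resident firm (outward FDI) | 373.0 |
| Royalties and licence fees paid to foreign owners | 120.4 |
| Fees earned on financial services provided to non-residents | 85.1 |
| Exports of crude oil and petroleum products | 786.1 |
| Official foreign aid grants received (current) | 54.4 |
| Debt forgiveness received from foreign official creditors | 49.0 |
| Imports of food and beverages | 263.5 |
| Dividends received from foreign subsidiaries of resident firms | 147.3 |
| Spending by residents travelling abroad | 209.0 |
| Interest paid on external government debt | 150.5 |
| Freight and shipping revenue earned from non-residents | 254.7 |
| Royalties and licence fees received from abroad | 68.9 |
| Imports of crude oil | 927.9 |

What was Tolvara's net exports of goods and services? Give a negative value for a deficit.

-229.2

Goods: -927.9 + 786.1 - 263.5 = -405.3
Services: 254.7 - 49.6 - 209.0 + 146.4 - 120.4 + 68.9 + 85.1 = 176.1
Trade balance = -405.3 + 176.1 = -229.2
(Excluded from the trade balance — primary income: compensation earned by residents employed abroad 100.4, profits repatriated by foreign-owned firms operating domestically 211.1, dividends received from foreign subsidiaries of resident firms 147.3, interest paid on external government debt 150.5; financial account: domestic pension funds' purchases of foreign equities 137.8, sale of domestic government bonds to non-residents 402.3, acquisition of a foreign subsidiary by a resident firm (outward FDI) 373.0; secondary income: official foreign aid grants received (current) 54.4; capital account: debt forgiveness received from foreign official creditors 49.0.)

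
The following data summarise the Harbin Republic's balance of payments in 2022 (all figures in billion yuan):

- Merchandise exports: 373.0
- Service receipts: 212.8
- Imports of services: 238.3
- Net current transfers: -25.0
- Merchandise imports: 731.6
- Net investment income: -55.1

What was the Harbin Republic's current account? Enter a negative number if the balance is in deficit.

-464.2

Goods balance = 373.0 - 731.6 = -358.6
Services balance = 212.8 - 238.3 = -25.5
Trade balance (goods + services) = -358.6 + (-25.5) = -384.1
Net primary income = -55.1
Net secondary income = -25.0
Current account = -384.1 + (-55.1) + (-25.0) = -464.2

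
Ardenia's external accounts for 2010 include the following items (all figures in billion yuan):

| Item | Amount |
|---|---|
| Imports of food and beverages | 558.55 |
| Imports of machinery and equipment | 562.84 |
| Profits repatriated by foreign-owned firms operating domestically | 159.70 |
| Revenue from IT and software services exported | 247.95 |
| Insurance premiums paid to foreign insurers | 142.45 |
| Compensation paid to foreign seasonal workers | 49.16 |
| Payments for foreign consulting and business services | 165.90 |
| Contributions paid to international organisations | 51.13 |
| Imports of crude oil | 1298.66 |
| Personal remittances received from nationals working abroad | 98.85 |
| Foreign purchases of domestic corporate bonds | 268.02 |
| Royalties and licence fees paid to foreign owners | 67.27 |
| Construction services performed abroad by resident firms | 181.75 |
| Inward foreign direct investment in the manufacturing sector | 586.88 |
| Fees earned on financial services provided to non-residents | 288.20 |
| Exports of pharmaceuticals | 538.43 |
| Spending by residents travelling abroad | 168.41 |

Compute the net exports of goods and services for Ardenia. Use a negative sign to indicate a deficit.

Goods: -562.84 + 538.43 - 558.55 - 1298.66 = -1881.62
Services: 247.95 - 142.45 - 165.90 - 67.27 - 168.41 + 288.20 + 181.75 = 173.87
Trade balance = -1881.62 + 173.87 = -1707.75
(Excluded from the trade balance — primary income: profits repatriated by foreign-owned firms operating domestically 159.70, compensation paid to foreign seasonal workers 49.16; secondary income: contributions paid to international organisations 51.13, personal remittances received from nationals working abroad 98.85; financial account: foreign purchases of domestic corporate bonds 268.02, inward foreign direct investment in the manufacturing sector 586.88.)

-1707.75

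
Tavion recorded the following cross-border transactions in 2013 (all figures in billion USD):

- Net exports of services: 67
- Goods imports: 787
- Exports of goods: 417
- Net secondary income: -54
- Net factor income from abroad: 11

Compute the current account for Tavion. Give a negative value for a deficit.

Goods balance = 417 - 787 = -370
Services balance = 67
Trade balance (goods + services) = -370 + 67 = -303
Net primary income = 11
Net secondary income = -54
Current account = -303 + 11 + (-54) = -346

-346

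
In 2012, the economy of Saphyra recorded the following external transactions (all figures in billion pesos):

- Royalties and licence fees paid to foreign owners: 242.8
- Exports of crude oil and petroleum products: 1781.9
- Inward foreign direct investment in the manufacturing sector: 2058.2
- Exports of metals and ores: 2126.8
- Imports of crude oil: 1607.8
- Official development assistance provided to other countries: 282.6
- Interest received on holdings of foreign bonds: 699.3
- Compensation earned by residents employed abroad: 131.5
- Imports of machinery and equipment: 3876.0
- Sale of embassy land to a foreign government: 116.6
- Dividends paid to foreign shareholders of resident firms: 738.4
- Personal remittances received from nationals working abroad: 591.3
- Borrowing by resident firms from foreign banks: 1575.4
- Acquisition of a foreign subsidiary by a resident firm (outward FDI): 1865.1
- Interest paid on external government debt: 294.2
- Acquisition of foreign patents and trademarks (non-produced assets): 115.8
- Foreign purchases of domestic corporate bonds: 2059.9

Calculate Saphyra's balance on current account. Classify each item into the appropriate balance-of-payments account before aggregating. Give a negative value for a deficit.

Goods: -3876.0 + 1781.9 + 2126.8 - 1607.8 = -1575.1
Services: -242.8
Primary income: -738.4 - 294.2 + 131.5 + 699.3 = -201.8
Secondary income: -282.6 + 591.3 = 308.7
Current account = (-1575.1) + (-242.8) + (-201.8) + 308.7 = -1711.0
(Excluded from the current account — financial account: inward foreign direct investment in the manufacturing sector 2058.2, borrowing by resident firms from foreign banks 1575.4, acquisition of a foreign subsidiary by a resident firm (outward FDI) 1865.1, foreign purchases of domestic corporate bonds 2059.9; capital account: sale of embassy land to a foreign government 116.6, acquisition of foreign patents and trademarks (non-produced assets) 115.8.)

-1711.0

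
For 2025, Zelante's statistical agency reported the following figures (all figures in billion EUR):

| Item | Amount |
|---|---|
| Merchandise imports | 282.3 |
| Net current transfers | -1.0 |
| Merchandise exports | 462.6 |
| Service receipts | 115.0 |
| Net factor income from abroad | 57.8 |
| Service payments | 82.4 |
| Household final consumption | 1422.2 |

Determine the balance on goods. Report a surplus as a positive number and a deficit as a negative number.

180.3

Goods balance = 462.6 - 282.3 = 180.3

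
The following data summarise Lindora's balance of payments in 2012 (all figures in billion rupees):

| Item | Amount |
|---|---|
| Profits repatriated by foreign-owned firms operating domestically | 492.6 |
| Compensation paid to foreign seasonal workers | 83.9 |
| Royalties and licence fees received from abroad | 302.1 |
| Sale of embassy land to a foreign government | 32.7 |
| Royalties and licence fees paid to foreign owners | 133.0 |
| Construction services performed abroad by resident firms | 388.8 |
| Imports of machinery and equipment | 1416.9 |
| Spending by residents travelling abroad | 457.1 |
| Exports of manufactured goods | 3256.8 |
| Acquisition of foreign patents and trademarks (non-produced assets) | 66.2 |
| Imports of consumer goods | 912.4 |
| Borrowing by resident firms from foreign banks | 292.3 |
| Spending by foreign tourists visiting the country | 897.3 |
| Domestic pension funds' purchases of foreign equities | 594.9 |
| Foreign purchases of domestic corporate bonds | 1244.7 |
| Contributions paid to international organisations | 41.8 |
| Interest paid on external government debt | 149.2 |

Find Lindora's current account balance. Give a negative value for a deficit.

Goods: 3256.8 - 1416.9 - 912.4 = 927.5
Services: 302.1 - 133.0 + 388.8 - 457.1 + 897.3 = 998.1
Primary income: -492.6 - 149.2 - 83.9 = -725.7
Secondary income: -41.8
Current account = 927.5 + 998.1 + (-725.7) + (-41.8) = 1158.1
(Excluded from the current account — capital account: sale of embassy land to a foreign government 32.7, acquisition of foreign patents and trademarks (non-produced assets) 66.2; financial account: borrowing by resident firms from foreign banks 292.3, domestic pension funds' purchases of foreign equities 594.9, foreign purchases of domestic corporate bonds 1244.7.)

1158.1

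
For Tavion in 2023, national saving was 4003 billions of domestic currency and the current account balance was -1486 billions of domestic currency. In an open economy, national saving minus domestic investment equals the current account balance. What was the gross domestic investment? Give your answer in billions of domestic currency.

5489

I = S - CA = 4003 - (-1486) = 5489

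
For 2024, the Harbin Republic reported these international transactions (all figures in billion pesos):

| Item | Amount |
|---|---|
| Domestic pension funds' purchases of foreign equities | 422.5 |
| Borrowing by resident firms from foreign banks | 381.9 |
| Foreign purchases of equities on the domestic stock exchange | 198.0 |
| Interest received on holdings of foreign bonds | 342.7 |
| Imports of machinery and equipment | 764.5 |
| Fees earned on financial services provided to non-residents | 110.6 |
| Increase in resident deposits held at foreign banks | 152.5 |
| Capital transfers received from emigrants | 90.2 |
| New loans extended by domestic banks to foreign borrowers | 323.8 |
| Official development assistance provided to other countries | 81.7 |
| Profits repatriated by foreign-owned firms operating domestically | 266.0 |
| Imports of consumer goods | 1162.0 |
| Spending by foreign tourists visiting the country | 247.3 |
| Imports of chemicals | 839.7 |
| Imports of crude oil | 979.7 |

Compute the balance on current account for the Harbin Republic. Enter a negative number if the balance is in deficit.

-3393.0

Goods: -839.7 - 1162.0 - 764.5 - 979.7 = -3745.9
Services: 110.6 + 247.3 = 357.9
Primary income: -266.0 + 342.7 = 76.7
Secondary income: -81.7
Current account = (-3745.9) + 357.9 + 76.7 + (-81.7) = -3393.0
(Excluded from the current account — financial account: domestic pension funds' purchases of foreign equities 422.5, borrowing by resident firms from foreign banks 381.9, foreign purchases of equities on the domestic stock exchange 198.0, increase in resident deposits held at foreign banks 152.5, new loans extended by domestic banks to foreign borrowers 323.8; capital account: capital transfers received from emigrants 90.2.)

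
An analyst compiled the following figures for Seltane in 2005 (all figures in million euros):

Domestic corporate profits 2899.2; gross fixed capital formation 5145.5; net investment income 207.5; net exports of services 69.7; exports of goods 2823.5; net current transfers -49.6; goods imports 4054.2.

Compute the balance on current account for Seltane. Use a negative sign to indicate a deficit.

Goods balance = 2823.5 - 4054.2 = -1230.7
Services balance = 69.7
Trade balance (goods + services) = -1230.7 + 69.7 = -1161.0
Net primary income = 207.5
Net secondary income = -49.6
Current account = -1161.0 + 207.5 + (-49.6) = -1003.1

-1003.1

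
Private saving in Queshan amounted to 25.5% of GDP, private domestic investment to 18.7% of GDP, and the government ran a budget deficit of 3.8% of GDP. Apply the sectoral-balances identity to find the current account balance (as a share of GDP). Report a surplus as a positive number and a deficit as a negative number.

By the sectoral-balances identity, CA = (S_private - I) + (T - G).
Private balance = 25.5 - 18.7 = 6.8
Government balance (T - G) = -3.8
CA = 6.8 + (-3.8) = 3.0

3.0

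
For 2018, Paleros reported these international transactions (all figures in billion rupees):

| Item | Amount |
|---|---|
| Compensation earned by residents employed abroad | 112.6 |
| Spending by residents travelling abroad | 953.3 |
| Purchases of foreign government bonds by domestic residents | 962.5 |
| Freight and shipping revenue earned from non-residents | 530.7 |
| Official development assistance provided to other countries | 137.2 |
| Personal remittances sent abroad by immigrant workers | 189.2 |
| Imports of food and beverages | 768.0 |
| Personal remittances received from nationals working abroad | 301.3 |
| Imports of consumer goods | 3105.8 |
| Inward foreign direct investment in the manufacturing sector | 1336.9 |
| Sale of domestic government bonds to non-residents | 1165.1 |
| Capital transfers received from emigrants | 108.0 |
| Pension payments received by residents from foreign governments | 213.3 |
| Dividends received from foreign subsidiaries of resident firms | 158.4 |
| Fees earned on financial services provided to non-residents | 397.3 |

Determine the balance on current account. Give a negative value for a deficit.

-3439.9

Goods: -768.0 - 3105.8 = -3873.8
Services: 530.7 - 953.3 + 397.3 = -25.3
Primary income: 112.6 + 158.4 = 271.0
Secondary income: 301.3 + 213.3 - 189.2 - 137.2 = 188.2
Current account = (-3873.8) + (-25.3) + 271.0 + 188.2 = -3439.9
(Excluded from the current account — financial account: purchases of foreign government bonds by domestic residents 962.5, inward foreign direct investment in the manufacturing sector 1336.9, sale of domestic government bonds to non-residents 1165.1; capital account: capital transfers received from emigrants 108.0.)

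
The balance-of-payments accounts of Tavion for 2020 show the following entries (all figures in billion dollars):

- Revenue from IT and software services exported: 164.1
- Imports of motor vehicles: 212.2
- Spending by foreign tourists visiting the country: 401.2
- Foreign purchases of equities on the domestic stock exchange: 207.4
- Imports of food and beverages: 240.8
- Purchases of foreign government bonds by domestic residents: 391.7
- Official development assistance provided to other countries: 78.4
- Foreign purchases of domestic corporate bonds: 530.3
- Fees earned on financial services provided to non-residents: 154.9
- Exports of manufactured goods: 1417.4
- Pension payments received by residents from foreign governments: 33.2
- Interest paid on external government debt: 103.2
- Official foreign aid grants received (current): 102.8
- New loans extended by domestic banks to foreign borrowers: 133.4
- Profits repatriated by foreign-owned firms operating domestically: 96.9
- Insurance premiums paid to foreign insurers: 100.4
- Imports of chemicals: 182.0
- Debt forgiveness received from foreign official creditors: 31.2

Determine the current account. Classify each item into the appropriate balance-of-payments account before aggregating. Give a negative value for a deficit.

Goods: -240.8 - 212.2 + 1417.4 - 182.0 = 782.4
Services: -100.4 + 154.9 + 164.1 + 401.2 = 619.8
Primary income: -96.9 - 103.2 = -200.1
Secondary income: 33.2 - 78.4 + 102.8 = 57.6
Current account = 782.4 + 619.8 + (-200.1) + 57.6 = 1259.7
(Excluded from the current account — financial account: foreign purchases of equities on the domestic stock exchange 207.4, purchases of foreign government bonds by domestic residents 391.7, foreign purchases of domestic corporate bonds 530.3, new loans extended by domestic banks to foreign borrowers 133.4; capital account: debt forgiveness received from foreign official creditors 31.2.)

1259.7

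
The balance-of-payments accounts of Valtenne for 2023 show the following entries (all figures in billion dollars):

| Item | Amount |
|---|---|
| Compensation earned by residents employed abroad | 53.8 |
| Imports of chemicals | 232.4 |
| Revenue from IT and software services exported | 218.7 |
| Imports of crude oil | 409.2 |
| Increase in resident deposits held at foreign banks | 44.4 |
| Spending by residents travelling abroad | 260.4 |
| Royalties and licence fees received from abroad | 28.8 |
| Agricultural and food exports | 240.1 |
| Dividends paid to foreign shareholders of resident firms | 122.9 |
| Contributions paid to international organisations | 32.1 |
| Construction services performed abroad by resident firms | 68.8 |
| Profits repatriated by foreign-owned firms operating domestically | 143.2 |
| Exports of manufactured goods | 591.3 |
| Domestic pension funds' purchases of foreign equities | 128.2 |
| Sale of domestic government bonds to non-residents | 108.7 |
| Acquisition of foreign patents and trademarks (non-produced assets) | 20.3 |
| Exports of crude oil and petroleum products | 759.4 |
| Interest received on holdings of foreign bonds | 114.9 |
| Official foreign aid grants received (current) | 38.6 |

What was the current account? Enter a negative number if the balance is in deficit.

Goods: -232.4 + 240.1 + 591.3 + 759.4 - 409.2 = 949.2
Services: 218.7 - 260.4 + 28.8 + 68.8 = 55.9
Primary income: 53.8 + 114.9 - 122.9 - 143.2 = -97.4
Secondary income: -32.1 + 38.6 = 6.5
Current account = 949.2 + 55.9 + (-97.4) + 6.5 = 914.2
(Excluded from the current account — financial account: increase in resident deposits held at foreign banks 44.4, domestic pension funds' purchases of foreign equities 128.2, sale of domestic government bonds to non-residents 108.7; capital account: acquisition of foreign patents and trademarks (non-produced assets) 20.3.)

914.2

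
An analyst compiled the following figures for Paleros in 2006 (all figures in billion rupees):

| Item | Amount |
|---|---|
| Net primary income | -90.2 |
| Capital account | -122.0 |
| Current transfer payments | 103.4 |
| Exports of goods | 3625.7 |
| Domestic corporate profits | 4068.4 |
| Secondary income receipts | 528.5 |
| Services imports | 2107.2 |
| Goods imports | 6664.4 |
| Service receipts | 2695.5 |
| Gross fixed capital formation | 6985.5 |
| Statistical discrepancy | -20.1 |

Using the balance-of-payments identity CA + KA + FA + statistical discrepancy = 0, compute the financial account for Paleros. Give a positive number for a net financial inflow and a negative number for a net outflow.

Goods balance = 3625.7 - 6664.4 = -3038.7
Services balance = 2695.5 - 2107.2 = 588.3
Trade balance (goods + services) = -3038.7 + 588.3 = -2450.4
Net primary income = -90.2
Net secondary income = 528.5 - 103.4 = 425.1
Current account = -2450.4 + (-90.2) + 425.1 = -2115.5
Financial account = -(-2115.5 + (-122.0) + (-20.1)) = 2257.6

2257.6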